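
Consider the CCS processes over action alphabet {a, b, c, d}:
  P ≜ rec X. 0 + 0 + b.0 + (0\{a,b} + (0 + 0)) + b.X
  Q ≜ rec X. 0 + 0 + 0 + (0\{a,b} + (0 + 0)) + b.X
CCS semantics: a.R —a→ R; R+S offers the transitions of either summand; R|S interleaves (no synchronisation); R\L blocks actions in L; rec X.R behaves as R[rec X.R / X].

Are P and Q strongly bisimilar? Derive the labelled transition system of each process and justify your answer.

P ≁ Q

LTS(P): 2 reachable states
  u0 = rec X. 0 + 0 + b.0 + (0\{a,b} + (0 + 0)) + b.X :: --b--▸ u0, --b--▸ u1
  u1 = 0 :: ∅
LTS(Q): 1 reachable states
  v0 = rec X. 0 + 0 + 0 + (0\{a,b} + (0 + 0)) + b.X :: --b--▸ v0
Coarsest stable partition (strong bisimilarity classes):
  B0 = {u0}
  B1 = {u1}
  B2 = {v0}
u0 ∈ B0, v0 ∈ B2 → different blocks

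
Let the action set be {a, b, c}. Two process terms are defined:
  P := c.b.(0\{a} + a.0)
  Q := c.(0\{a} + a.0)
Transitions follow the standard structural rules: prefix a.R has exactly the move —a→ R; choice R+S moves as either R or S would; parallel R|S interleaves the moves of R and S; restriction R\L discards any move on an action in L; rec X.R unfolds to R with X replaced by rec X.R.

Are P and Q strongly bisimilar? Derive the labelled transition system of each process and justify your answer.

P ≁ Q

Reachable graph of P (4 states):
  m0 = c.b.(0\{a} + a.0) :: --c--▸ m1
  m1 = b.(0\{a} + a.0) :: --b--▸ m2
  m2 = 0\{a} + a.0 :: --a--▸ m3
  m3 = 0 :: deadlocked
Reachable graph of Q (3 states):
  n0 = c.(0\{a} + a.0) :: --c--▸ n1
  n1 = 0\{a} + a.0 :: --a--▸ n2
  n2 = 0 :: deadlocked
Bisimilarity quotient blocks:
  B0 = {m0}
  B1 = {m1}
  B2 = {m2, n1}
  B3 = {m3, n2}
  B4 = {n0}
m0 ∈ B0, n0 ∈ B4 → different blocks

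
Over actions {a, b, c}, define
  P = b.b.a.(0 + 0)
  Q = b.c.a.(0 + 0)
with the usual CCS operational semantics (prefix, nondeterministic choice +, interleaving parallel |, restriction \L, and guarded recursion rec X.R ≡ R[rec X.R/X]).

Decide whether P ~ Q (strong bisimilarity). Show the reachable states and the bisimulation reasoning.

LTS(P): 4 reachable states
  p0 = b.b.a.(0 + 0) | -b-> p1
  p1 = b.a.(0 + 0) | -b-> p2
  p2 = a.(0 + 0) | -a-> p3
  p3 = 0 + 0 | ∅
LTS(Q): 4 reachable states
  q0 = b.c.a.(0 + 0) | -b-> q1
  q1 = c.a.(0 + 0) | -c-> q2
  q2 = a.(0 + 0) | -a-> q3
  q3 = 0 + 0 | ∅
Bisimilarity quotient blocks:
  B0 = {p0}
  B1 = {p1}
  B2 = {p2, q2}
  B3 = {p3, q3}
  B4 = {q0}
  B5 = {q1}
p0 ∈ B0, q0 ∈ B4 → different blocks

not bisimilar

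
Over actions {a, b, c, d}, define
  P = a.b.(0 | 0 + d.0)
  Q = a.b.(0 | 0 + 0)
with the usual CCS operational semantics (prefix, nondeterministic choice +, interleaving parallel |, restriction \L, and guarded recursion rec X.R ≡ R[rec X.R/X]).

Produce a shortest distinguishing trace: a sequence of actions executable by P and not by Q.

abd

P's transition system — 4 states:
  m0 = a.b.(0 | 0 + d.0) → --a--▸ m1
  m1 = b.(0 | 0 + d.0) → --b--▸ m2
  m2 = 0 | 0 + d.0 → --d--▸ m3
  m3 = 0 → ∅
Q's transition system — 3 states:
  n0 = a.b.(0 | 0 + 0) → --a--▸ n1
  n1 = b.(0 | 0 + 0) → --b--▸ n2
  n2 = 0 | 0 + 0 → ∅
Trace ⟨abd⟩ through P, begin at {m0}:
  step 1 (a): {m1}
  step 2 (b): {m2}
  step 3 (d): {m3}
  — P admits the full trace.
Trace ⟨abd⟩ through Q, begin at {n0}:
  step 1 (a): {n1}
  step 2 (b): {n2}
  step 3 (d): ∅  — Q cannot continue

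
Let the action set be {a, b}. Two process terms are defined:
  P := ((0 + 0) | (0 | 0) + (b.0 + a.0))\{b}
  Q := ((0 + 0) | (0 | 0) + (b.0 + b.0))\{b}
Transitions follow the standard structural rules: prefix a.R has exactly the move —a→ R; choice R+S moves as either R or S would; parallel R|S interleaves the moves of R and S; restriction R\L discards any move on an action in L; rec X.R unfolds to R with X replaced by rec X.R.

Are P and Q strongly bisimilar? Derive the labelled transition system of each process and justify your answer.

not bisimilar

Reachable graph of P (2 states):
  m0 = ((0 + 0) | (0 | 0) + (b.0 + a.0))\{b} has moves -a-> m1
  m1 = 0\{b} has moves ∅
Reachable graph of Q (1 states):
  n0 = ((0 + 0) | (0 | 0) + (b.0 + b.0))\{b} has moves ∅
Partition-refinement fixed point:
  B0 = {m0}
  B1 = {m1, n0}
m0 ∈ B0, n0 ∈ B1 → different blocks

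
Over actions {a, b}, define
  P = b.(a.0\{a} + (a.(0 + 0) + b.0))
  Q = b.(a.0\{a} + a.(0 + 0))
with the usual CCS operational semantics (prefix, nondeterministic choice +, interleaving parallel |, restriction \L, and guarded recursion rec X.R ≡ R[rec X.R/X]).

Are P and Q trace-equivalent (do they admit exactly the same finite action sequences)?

Reachable graph of P (5 states):
  u0 = b.(a.0\{a} + (a.(0 + 0) + b.0)) has moves --b--▸ u1
  u1 = a.0\{a} + (a.(0 + 0) + b.0) has moves --a--▸ u2, --a--▸ u3, --b--▸ u4
  u2 = 0 + 0 has moves stopped
  u3 = 0\{a} has moves stopped
  u4 = 0 has moves stopped
Reachable graph of Q (4 states):
  v0 = b.(a.0\{a} + a.(0 + 0)) has moves --b--▸ v1
  v1 = a.0\{a} + a.(0 + 0) has moves --a--▸ v2, --a--▸ v3
  v2 = 0 + 0 has moves stopped
  v3 = 0\{a} has moves stopped
Trace ⟨bb⟩ through P, begin at {u0}:
  [1] b ⇒ {u1}
  [2] b ⇒ {u4}
  — P admits the full trace.
Trace ⟨bb⟩ through Q, begin at {v0}:
  [1] b ⇒ {v1}
  [2] b ⇒ ∅ (Q stuck)

traces(P) ≠ traces(Q) — witness ⟨bb⟩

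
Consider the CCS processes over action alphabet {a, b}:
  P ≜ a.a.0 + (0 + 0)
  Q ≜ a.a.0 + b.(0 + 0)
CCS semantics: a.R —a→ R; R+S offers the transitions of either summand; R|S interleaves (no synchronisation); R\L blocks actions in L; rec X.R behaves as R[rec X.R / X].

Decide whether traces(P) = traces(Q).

P's transition system — 3 states:
  p0 = a.a.0 + (0 + 0) has moves --a--▸ p1
  p1 = a.0 has moves --a--▸ p2
  p2 = 0 has moves stopped
Q's transition system — 4 states:
  q0 = a.a.0 + b.(0 + 0) has moves --a--▸ q1, --b--▸ q2
  q1 = a.0 has moves --a--▸ q3
  q2 = 0 + 0 has moves stopped
  q3 = 0 has moves stopped
Executing b from Q (initial set {q0}):
  after b @ step 1: {q2}
  — Q admits the full trace.
Executing b from P (initial set {p0}):
  after b @ step 1: ∅ (P stuck)

trace-distinct — witness ⟨b⟩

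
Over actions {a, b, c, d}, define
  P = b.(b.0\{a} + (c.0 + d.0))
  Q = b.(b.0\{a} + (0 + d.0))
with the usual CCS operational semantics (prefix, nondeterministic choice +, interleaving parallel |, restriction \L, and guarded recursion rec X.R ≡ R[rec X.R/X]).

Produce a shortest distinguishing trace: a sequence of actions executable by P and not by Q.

LTS(P): 4 reachable states
  u0 = b.(b.0\{a} + (c.0 + d.0)) has moves —b→ u1
  u1 = b.0\{a} + (c.0 + d.0) has moves —b→ u2, —c→ u3, —d→ u3
  u2 = 0\{a} has moves deadlocked
  u3 = 0 has moves deadlocked
LTS(Q): 4 reachable states
  v0 = b.(b.0\{a} + (0 + d.0)) has moves —b→ v1
  v1 = b.0\{a} + (0 + d.0) has moves —b→ v2, —d→ v3
  v2 = 0\{a} has moves deadlocked
  v3 = 0 has moves deadlocked
Executing bc from P (initial set {u0}):
  [1] b ⇒ {u1}
  [2] c ⇒ {u3}
  — P admits the full trace.
Executing bc from Q (initial set {v0}):
  [1] b ⇒ {v1}
  [2] c ⇒ ∅  — Q cannot continue

bc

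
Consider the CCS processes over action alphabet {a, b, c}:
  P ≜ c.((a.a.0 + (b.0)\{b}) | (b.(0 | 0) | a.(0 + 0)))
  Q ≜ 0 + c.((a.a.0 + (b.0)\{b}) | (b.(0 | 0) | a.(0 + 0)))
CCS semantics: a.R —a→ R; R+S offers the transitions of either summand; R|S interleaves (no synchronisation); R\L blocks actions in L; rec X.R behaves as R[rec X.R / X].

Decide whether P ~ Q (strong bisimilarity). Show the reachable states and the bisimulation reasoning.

P ~ Q

P's transition system — 13 states:
  m0 = c.((a.a.0 + (b.0)\{b}) | (b.(0 | 0) | a.(0 + 0))) has moves ··c··> m1
  m1 = (a.a.0 + (b.0)\{b}) | (b.(0 | 0) | a.(0 + 0)) has moves ··a··> m2, ··a··> m3, ··b··> m4
  m2 = (a.a.0 + (b.0)\{b}) | (b.(0 | 0) | (0 + 0)) has moves ··a··> m5, ··b··> m6
  m3 = a.0 | (b.(0 | 0) | a.(0 + 0)) has moves ··a··> m5, ··a··> m7, ··b··> m8
  m4 = (a.a.0 + (b.0)\{b}) | (0 | 0 | a.(0 + 0)) has moves ··a··> m6, ··a··> m8
  m5 = a.0 | (b.(0 | 0) | (0 + 0)) has moves ··a··> m9, ··b··> m10
  m6 = (a.a.0 + (b.0)\{b}) | (0 | 0 | (0 + 0)) has moves ··a··> m10
  m7 = 0 | (b.(0 | 0) | a.(0 + 0)) has moves ··a··> m9, ··b··> m11
  m8 = a.0 | (0 | 0 | a.(0 + 0)) has moves ··a··> m10, ··a··> m11
  m9 = 0 | (b.(0 | 0) | (0 + 0)) has moves ··b··> m12
  m10 = a.0 | (0 | 0 | (0 + 0)) has moves ··a··> m12
  m11 = 0 | (0 | 0 | a.(0 + 0)) has moves ··a··> m12
  m12 = 0 | (0 | 0 | (0 + 0)) has moves ·
Q's transition system — 13 states:
  n0 = 0 + c.((a.a.0 + (b.0)\{b}) | (b.(0 | 0) | a.(0 + 0))) has moves ··c··> n1
  n1 = (a.a.0 + (b.0)\{b}) | (b.(0 | 0) | a.(0 + 0)) has moves ··a··> n2, ··a··> n3, ··b··> n4
  n2 = (a.a.0 + (b.0)\{b}) | (b.(0 | 0) | (0 + 0)) has moves ··a··> n5, ··b··> n6
  n3 = a.0 | (b.(0 | 0) | a.(0 + 0)) has moves ··a··> n5, ··a··> n7, ··b··> n8
  n4 = (a.a.0 + (b.0)\{b}) | (0 | 0 | a.(0 + 0)) has moves ··a··> n6, ··a··> n8
  n5 = a.0 | (b.(0 | 0) | (0 + 0)) has moves ··a··> n9, ··b··> n10
  n6 = (a.a.0 + (b.0)\{b}) | (0 | 0 | (0 + 0)) has moves ··a··> n10
  n7 = 0 | (b.(0 | 0) | a.(0 + 0)) has moves ··a··> n9, ··b··> n11
  n8 = a.0 | (0 | 0 | a.(0 + 0)) has moves ··a··> n10, ··a··> n11
  n9 = 0 | (b.(0 | 0) | (0 + 0)) has moves ··b··> n12
  n10 = a.0 | (0 | 0 | (0 + 0)) has moves ··a··> n12
  n11 = 0 | (0 | 0 | a.(0 + 0)) has moves ··a··> n12
  n12 = 0 | (0 | 0 | (0 + 0)) has moves ·
Partition-refinement fixed point:
  B0 = {m0, n0}
  B1 = {m1, n1}
  B2 = {m2, m3, n2, n3}
  B3 = {m5, m7, n5, n7}
  B4 = {m10, m11, n10, n11}
  B5 = {m12, n12}
  B6 = {m9, n9}
  B7 = {m6, m8, n6, n8}
  B8 = {m4, n4}
m0 ∈ B0, n0 ∈ B0 → same block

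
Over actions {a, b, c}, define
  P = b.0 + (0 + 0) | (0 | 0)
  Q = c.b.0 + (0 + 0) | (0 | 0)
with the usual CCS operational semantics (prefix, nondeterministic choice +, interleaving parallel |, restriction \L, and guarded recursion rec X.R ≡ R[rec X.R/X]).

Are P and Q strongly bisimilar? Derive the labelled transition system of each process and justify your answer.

not bisimilar

P's transition system — 2 states:
  u0 = b.0 + (0 + 0) | (0 | 0) :: ··b··> u1
  u1 = 0 :: deadlocked
Q's transition system — 3 states:
  v0 = c.b.0 + (0 + 0) | (0 | 0) :: ··c··> v1
  v1 = b.0 :: ··b··> v2
  v2 = 0 :: deadlocked
Partition-refinement fixed point:
  B0 = {u0, v1}
  B1 = {u1, v2}
  B2 = {v0}
u0 ∈ B0, v0 ∈ B2 → different blocks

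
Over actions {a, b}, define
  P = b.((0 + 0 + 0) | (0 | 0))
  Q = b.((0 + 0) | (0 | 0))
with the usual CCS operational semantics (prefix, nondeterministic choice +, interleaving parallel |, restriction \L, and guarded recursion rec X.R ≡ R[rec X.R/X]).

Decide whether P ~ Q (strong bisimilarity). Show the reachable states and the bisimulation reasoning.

bisimilar

LTS(P): 2 reachable states
  m0 = b.((0 + 0 + 0) | (0 | 0)) :: --b--▸ m1
  m1 = (0 + 0 + 0) | (0 | 0) :: (no moves)
LTS(Q): 2 reachable states
  n0 = b.((0 + 0) | (0 | 0)) :: --b--▸ n1
  n1 = (0 + 0) | (0 | 0) :: (no moves)
Partition-refinement fixed point:
  B0 = {m0, n0}
  B1 = {m1, n1}
m0 ∈ B0, n0 ∈ B0 → same block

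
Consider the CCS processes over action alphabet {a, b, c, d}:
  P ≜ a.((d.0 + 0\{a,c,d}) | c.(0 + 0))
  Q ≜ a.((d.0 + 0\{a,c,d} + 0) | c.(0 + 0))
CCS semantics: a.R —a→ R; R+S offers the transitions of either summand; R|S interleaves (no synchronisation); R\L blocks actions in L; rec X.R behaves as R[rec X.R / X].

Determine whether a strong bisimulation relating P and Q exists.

P ~ Q

Reachable graph of P (5 states):
  m0 = a.((d.0 + 0\{a,c,d}) | c.(0 + 0)) | —a→ m1
  m1 = (d.0 + 0\{a,c,d}) | c.(0 + 0) | —c→ m2, —d→ m3
  m2 = (d.0 + 0\{a,c,d}) | (0 + 0) | —d→ m4
  m3 = 0 | c.(0 + 0) | —c→ m4
  m4 = 0 | (0 + 0) | deadlocked
Reachable graph of Q (5 states):
  n0 = a.((d.0 + 0\{a,c,d} + 0) | c.(0 + 0)) | —a→ n1
  n1 = (d.0 + 0\{a,c,d} + 0) | c.(0 + 0) | —c→ n2, —d→ n3
  n2 = (d.0 + 0\{a,c,d} + 0) | (0 + 0) | —d→ n4
  n3 = 0 | c.(0 + 0) | —c→ n4
  n4 = 0 | (0 + 0) | deadlocked
Bisimilarity quotient blocks:
  B0 = {m0, n0}
  B1 = {m1, n1}
  B2 = {m2, n2}
  B3 = {m4, n4}
  B4 = {m3, n3}
m0 ∈ B0, n0 ∈ B0 → same block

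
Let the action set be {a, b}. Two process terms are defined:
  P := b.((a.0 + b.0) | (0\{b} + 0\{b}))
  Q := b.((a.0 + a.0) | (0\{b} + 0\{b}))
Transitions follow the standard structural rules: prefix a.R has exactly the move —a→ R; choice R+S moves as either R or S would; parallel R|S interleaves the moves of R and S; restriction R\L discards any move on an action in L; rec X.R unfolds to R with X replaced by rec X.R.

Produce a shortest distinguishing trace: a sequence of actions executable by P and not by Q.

LTS(P): 3 reachable states
  s0 = b.((a.0 + b.0) | (0\{b} + 0\{b})) | ··b··> s1
  s1 = (a.0 + b.0) | (0\{b} + 0\{b}) | ··a··> s2, ··b··> s2
  s2 = 0 | (0\{b} + 0\{b}) | (no moves)
LTS(Q): 3 reachable states
  t0 = b.((a.0 + a.0) | (0\{b} + 0\{b})) | ··b··> t1
  t1 = (a.0 + a.0) | (0\{b} + 0\{b}) | ··a··> t2
  t2 = 0 | (0\{b} + 0\{b}) | (no moves)
Executing bb from P (initial set {s0}):
  step 1 (b): {s1}
  step 2 (b): {s2}
  ✓ P
Executing bb from Q (initial set {t0}):
  step 1 (b): {t1}
  step 2 (b): ∅  — Q cannot continue

bb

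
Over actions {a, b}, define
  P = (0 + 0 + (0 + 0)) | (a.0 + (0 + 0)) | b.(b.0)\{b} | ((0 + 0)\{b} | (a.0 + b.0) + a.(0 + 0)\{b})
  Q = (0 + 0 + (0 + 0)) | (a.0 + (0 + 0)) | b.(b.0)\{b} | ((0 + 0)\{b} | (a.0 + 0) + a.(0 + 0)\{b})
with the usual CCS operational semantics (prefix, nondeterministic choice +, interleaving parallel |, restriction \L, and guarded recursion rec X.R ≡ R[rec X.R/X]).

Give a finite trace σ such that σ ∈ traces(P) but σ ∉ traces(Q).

bb

Reachable graph of P (12 states):
  u0 = (0 + 0 + (0 + 0)) | (a.0 + (0 + 0)) | b.(b.0)\{b} | ((0 + 0)\{b} | (a.0 + b.0) + a.(0 + 0)\{b}) ⊢ =a=> u1, =a=> u2, =a=> u3, =b=> u1, =b=> u4
  u1 = (0 + 0 + (0 + 0)) | (a.0 + (0 + 0)) | b.(b.0)\{b} | ((0 + 0)\{b} | 0) ⊢ =a=> u5, =b=> u6
  u2 = (0 + 0 + (0 + 0)) | (a.0 + (0 + 0)) | b.(b.0)\{b} | (0 + 0)\{b} ⊢ =a=> u7, =b=> u8
  u3 = (0 + 0 + (0 + 0)) | 0 | b.(b.0)\{b} | ((0 + 0)\{b} | (a.0 + b.0) + a.(0 + 0)\{b}) ⊢ =a=> u5, =a=> u7, =b=> u5, =b=> u9
  u4 = (0 + 0 + (0 + 0)) | (a.0 + (0 + 0)) | (b.0)\{b} | ((0 + 0)\{b} | (a.0 + b.0) + a.(0 + 0)\{b}) ⊢ =a=> u6, =a=> u8, =a=> u9, =b=> u6
  u5 = (0 + 0 + (0 + 0)) | 0 | b.(b.0)\{b} | ((0 + 0)\{b} | 0) ⊢ =b=> u10
  u6 = (0 + 0 + (0 + 0)) | (a.0 + (0 + 0)) | (b.0)\{b} | ((0 + 0)\{b} | 0) ⊢ =a=> u10
  u7 = (0 + 0 + (0 + 0)) | 0 | b.(b.0)\{b} | (0 + 0)\{b} ⊢ =b=> u11
  u8 = (0 + 0 + (0 + 0)) | (a.0 + (0 + 0)) | (b.0)\{b} | (0 + 0)\{b} ⊢ =a=> u11
  u9 = (0 + 0 + (0 + 0)) | 0 | (b.0)\{b} | ((0 + 0)\{b} | (a.0 + b.0) + a.(0 + 0)\{b}) ⊢ =a=> u10, =a=> u11, =b=> u10
  u10 = (0 + 0 + (0 + 0)) | 0 | (b.0)\{b} | ((0 + 0)\{b} | 0) ⊢ deadlocked
  u11 = (0 + 0 + (0 + 0)) | 0 | (b.0)\{b} | (0 + 0)\{b} ⊢ deadlocked
Reachable graph of Q (12 states):
  v0 = (0 + 0 + (0 + 0)) | (a.0 + (0 + 0)) | b.(b.0)\{b} | ((0 + 0)\{b} | (a.0 + 0) + a.(0 + 0)\{b}) ⊢ =a=> v1, =a=> v2, =a=> v3, =b=> v4
  v1 = (0 + 0 + (0 + 0)) | (a.0 + (0 + 0)) | b.(b.0)\{b} | ((0 + 0)\{b} | 0) ⊢ =a=> v5, =b=> v6
  v2 = (0 + 0 + (0 + 0)) | (a.0 + (0 + 0)) | b.(b.0)\{b} | (0 + 0)\{b} ⊢ =a=> v7, =b=> v8
  v3 = (0 + 0 + (0 + 0)) | 0 | b.(b.0)\{b} | ((0 + 0)\{b} | (a.0 + 0) + a.(0 + 0)\{b}) ⊢ =a=> v5, =a=> v7, =b=> v9
  v4 = (0 + 0 + (0 + 0)) | (a.0 + (0 + 0)) | (b.0)\{b} | ((0 + 0)\{b} | (a.0 + 0) + a.(0 + 0)\{b}) ⊢ =a=> v6, =a=> v8, =a=> v9
  v5 = (0 + 0 + (0 + 0)) | 0 | b.(b.0)\{b} | ((0 + 0)\{b} | 0) ⊢ =b=> v10
  v6 = (0 + 0 + (0 + 0)) | (a.0 + (0 + 0)) | (b.0)\{b} | ((0 + 0)\{b} | 0) ⊢ =a=> v10
  v7 = (0 + 0 + (0 + 0)) | 0 | b.(b.0)\{b} | (0 + 0)\{b} ⊢ =b=> v11
  v8 = (0 + 0 + (0 + 0)) | (a.0 + (0 + 0)) | (b.0)\{b} | (0 + 0)\{b} ⊢ =a=> v11
  v9 = (0 + 0 + (0 + 0)) | 0 | (b.0)\{b} | ((0 + 0)\{b} | (a.0 + 0) + a.(0 + 0)\{b}) ⊢ =a=> v10, =a=> v11
  v10 = (0 + 0 + (0 + 0)) | 0 | (b.0)\{b} | ((0 + 0)\{b} | 0) ⊢ deadlocked
  v11 = (0 + 0 + (0 + 0)) | 0 | (b.0)\{b} | (0 + 0)\{b} ⊢ deadlocked
Trace ⟨bb⟩ through P, begin at {u0}:
  [1] b ⇒ {u1, u4}
  [2] b ⇒ {u6}
  ✓ P
Trace ⟨bb⟩ through Q, begin at {v0}:
  [1] b ⇒ {v4}
  [2] b ⇒ ∅  — Q cannot continue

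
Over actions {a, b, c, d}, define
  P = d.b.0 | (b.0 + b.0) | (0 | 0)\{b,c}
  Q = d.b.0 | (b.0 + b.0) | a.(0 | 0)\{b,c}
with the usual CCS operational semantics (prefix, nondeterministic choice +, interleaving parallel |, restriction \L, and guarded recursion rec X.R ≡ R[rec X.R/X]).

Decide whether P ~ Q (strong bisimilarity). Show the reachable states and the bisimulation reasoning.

NO

LTS(P): 6 reachable states
  p0 = d.b.0 | (b.0 + b.0) | (0 | 0)\{b,c} | =b=> p1, =d=> p2
  p1 = d.b.0 | 0 | (0 | 0)\{b,c} | =d=> p3
  p2 = b.0 | (b.0 + b.0) | (0 | 0)\{b,c} | =b=> p3, =b=> p4
  p3 = b.0 | 0 | (0 | 0)\{b,c} | =b=> p5
  p4 = 0 | (b.0 + b.0) | (0 | 0)\{b,c} | =b=> p5
  p5 = 0 | 0 | (0 | 0)\{b,c} | stopped
LTS(Q): 12 reachable states
  q0 = d.b.0 | (b.0 + b.0) | a.(0 | 0)\{b,c} | =a=> q1, =b=> q2, =d=> q3
  q1 = d.b.0 | (b.0 + b.0) | (0 | 0)\{b,c} | =b=> q4, =d=> q5
  q2 = d.b.0 | 0 | a.(0 | 0)\{b,c} | =a=> q4, =d=> q6
  q3 = b.0 | (b.0 + b.0) | a.(0 | 0)\{b,c} | =a=> q5, =b=> q6, =b=> q7
  q4 = d.b.0 | 0 | (0 | 0)\{b,c} | =d=> q8
  q5 = b.0 | (b.0 + b.0) | (0 | 0)\{b,c} | =b=> q8, =b=> q9
  q6 = b.0 | 0 | a.(0 | 0)\{b,c} | =a=> q8, =b=> q10
  q7 = 0 | (b.0 + b.0) | a.(0 | 0)\{b,c} | =a=> q9, =b=> q10
  q8 = b.0 | 0 | (0 | 0)\{b,c} | =b=> q11
  q9 = 0 | (b.0 + b.0) | (0 | 0)\{b,c} | =b=> q11
  q10 = 0 | 0 | a.(0 | 0)\{b,c} | =a=> q11
  q11 = 0 | 0 | (0 | 0)\{b,c} | stopped
Coarsest stable partition (strong bisimilarity classes):
  B0 = {p0, q1}
  B1 = {p2, q5}
  B2 = {p3, p4, q8, q9}
  B3 = {p5, q11}
  B4 = {p1, q4}
  B5 = {q0}
  B6 = {q3}
  B7 = {q6, q7}
  B8 = {q10}
  B9 = {q2}
p0 ∈ B0, q0 ∈ B5 → different blocks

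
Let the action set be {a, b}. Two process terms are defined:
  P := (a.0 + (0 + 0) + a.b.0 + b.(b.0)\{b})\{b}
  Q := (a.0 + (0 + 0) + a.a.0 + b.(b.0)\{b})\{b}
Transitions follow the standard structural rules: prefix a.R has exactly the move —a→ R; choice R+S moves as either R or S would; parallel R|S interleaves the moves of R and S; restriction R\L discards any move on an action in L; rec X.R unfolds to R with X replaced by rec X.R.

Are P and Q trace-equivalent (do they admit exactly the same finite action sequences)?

traces(P) ≠ traces(Q) — witness ⟨aa⟩

LTS(P): 3 reachable states
  s0 = (a.0 + (0 + 0) + a.b.0 + b.(b.0)\{b})\{b} has moves ··a··> s1, ··a··> s2
  s1 = (b.0)\{b} has moves deadlocked
  s2 = 0\{b} has moves deadlocked
LTS(Q): 3 reachable states
  t0 = (a.0 + (0 + 0) + a.a.0 + b.(b.0)\{b})\{b} has moves ··a··> t1, ··a··> t2
  t1 = (a.0)\{b} has moves ··a··> t2
  t2 = 0\{b} has moves deadlocked
Run σ = ⟨aa⟩ on Q: start {t0}
  step 1 (a): {t1, t2}
  step 2 (a): {t2}
  — Q admits the full trace.
Run σ = ⟨aa⟩ on P: start {s0}
  step 1 (a): {s1, s2}
  step 2 (a): no successor for P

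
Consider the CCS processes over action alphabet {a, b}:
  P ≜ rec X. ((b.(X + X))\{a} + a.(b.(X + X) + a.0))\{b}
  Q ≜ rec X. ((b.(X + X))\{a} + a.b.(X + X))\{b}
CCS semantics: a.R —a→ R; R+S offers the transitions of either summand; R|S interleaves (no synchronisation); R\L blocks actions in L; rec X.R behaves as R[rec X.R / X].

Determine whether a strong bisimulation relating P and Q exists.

P ≁ Q

LTS(P): 3 reachable states
  s0 = rec X. ((b.(X + X))\{a} + a.(b.(X + X) + a.0))\{b} → --a--▸ s1
  s1 = (b.((rec X. ((b.(X + X))\{a} + a.(b.(X + X) + a.0))\{b}) + (rec X. ((b.(X + X))\{a} + a.(b.(X + X) + a.0))\{b})) + a.0)\{b} → --a--▸ s2
  s2 = 0\{b} → (no moves)
LTS(Q): 2 reachable states
  t0 = rec X. ((b.(X + X))\{a} + a.b.(X + X))\{b} → --a--▸ t1
  t1 = (b.((rec X. ((b.(X + X))\{a} + a.b.(X + X))\{b}) + (rec X. ((b.(X + X))\{a} + a.b.(X + X))\{b})))\{b} → (no moves)
Partition-refinement fixed point:
  B0 = {s0}
  B1 = {s1, t0}
  B2 = {s2, t1}
s0 ∈ B0, t0 ∈ B1 → different blocks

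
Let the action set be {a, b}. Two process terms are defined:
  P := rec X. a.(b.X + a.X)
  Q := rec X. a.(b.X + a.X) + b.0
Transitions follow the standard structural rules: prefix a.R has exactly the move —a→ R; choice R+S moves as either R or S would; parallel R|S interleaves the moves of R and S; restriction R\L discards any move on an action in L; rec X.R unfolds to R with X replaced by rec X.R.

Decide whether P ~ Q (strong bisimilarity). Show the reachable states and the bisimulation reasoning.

P ≁ Q

P's transition system — 2 states:
  m0 = rec X. a.(b.X + a.X) :: —a→ m1
  m1 = b.(rec X. a.(b.X + a.X)) + a.(rec X. a.(b.X + a.X)) :: —a→ m0, —b→ m0
Q's transition system — 3 states:
  n0 = rec X. a.(b.X + a.X) + b.0 :: —a→ n1, —b→ n2
  n1 = b.(rec X. a.(b.X + a.X) + b.0) + a.(rec X. a.(b.X + a.X) + b.0) :: —a→ n0, —b→ n0
  n2 = 0 :: ·
Bisimilarity quotient blocks:
  B0 = {m0}
  B1 = {m1}
  B2 = {n0}
  B3 = {n2}
  B4 = {n1}
m0 ∈ B0, n0 ∈ B2 → different blocks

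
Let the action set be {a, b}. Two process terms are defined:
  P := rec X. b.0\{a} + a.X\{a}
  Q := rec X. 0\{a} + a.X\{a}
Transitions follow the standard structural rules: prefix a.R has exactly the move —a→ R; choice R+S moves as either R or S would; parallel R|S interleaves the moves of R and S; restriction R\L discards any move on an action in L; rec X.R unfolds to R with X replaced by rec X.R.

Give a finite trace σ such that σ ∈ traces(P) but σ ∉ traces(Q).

Reachable graph of P (4 states):
  m0 = rec X. b.0\{a} + a.X\{a} → =a=> m1, =b=> m2
  m1 = (rec X. b.0\{a} + a.X\{a})\{a} → =b=> m3
  m2 = 0\{a} → deadlocked
  m3 = 0\{a}\{a} → deadlocked
Reachable graph of Q (2 states):
  n0 = rec X. 0\{a} + a.X\{a} → =a=> n1
  n1 = (rec X. 0\{a} + a.X\{a})\{a} → deadlocked
Trace ⟨b⟩ through P, begin at {m0}:
  step 1 (b): {m2}
  P completes σ.
Trace ⟨b⟩ through Q, begin at {n0}:
  step 1 (b): no successor for Q

b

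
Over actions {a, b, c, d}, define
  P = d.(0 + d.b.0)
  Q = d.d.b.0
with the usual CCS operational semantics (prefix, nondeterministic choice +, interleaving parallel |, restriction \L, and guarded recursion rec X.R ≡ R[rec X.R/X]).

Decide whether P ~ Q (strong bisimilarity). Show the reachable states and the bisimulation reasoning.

bisimilar

P's transition system — 4 states:
  m0 = d.(0 + d.b.0) | —d→ m1
  m1 = 0 + d.b.0 | —d→ m2
  m2 = b.0 | —b→ m3
  m3 = 0 | (no moves)
Q's transition system — 4 states:
  n0 = d.d.b.0 | —d→ n1
  n1 = d.b.0 | —d→ n2
  n2 = b.0 | —b→ n3
  n3 = 0 | (no moves)
Bisimilarity quotient blocks:
  B0 = {m0, n0}
  B1 = {m1, n1}
  B2 = {m2, n2}
  B3 = {m3, n3}
m0 ∈ B0, n0 ∈ B0 → same block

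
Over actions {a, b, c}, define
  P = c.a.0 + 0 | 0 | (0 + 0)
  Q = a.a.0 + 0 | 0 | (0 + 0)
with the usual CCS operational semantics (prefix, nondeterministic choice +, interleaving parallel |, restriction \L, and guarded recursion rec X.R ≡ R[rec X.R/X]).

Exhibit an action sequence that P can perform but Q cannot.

c

P's transition system — 3 states:
  s0 = c.a.0 + 0 | 0 | (0 + 0) | ··c··> s1
  s1 = a.0 | ··a··> s2
  s2 = 0 | ·
Q's transition system — 3 states:
  t0 = a.a.0 + 0 | 0 | (0 + 0) | ··a··> t1
  t1 = a.0 | ··a··> t2
  t2 = 0 | ·
Run σ = ⟨c⟩ on P: start {s0}
  after c @ step 1: {s1}
  ✓ P
Run σ = ⟨c⟩ on Q: start {t0}
  after c @ step 1: no successor for Q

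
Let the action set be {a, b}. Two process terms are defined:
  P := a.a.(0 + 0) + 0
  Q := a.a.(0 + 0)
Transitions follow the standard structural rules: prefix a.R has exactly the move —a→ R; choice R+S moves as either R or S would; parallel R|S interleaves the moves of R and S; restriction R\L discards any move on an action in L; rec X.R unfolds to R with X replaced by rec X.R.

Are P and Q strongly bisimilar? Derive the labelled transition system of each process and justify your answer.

YES

LTS(P): 3 reachable states
  p0 = a.a.(0 + 0) + 0 ⊢ -a-> p1
  p1 = a.(0 + 0) ⊢ -a-> p2
  p2 = 0 + 0 ⊢ ∅
LTS(Q): 3 reachable states
  q0 = a.a.(0 + 0) ⊢ -a-> q1
  q1 = a.(0 + 0) ⊢ -a-> q2
  q2 = 0 + 0 ⊢ ∅
Bisimilarity quotient blocks:
  B0 = {p0, q0}
  B1 = {p1, q1}
  B2 = {p2, q2}
p0 ∈ B0, q0 ∈ B0 → same block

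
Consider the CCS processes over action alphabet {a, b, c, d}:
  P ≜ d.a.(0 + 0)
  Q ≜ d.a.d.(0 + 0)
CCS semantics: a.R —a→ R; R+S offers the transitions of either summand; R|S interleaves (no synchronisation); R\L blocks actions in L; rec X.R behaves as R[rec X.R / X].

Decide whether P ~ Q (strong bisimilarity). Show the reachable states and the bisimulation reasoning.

P's transition system — 3 states:
  u0 = d.a.(0 + 0) ⊢ —d→ u1
  u1 = a.(0 + 0) ⊢ —a→ u2
  u2 = 0 + 0 ⊢ stopped
Q's transition system — 4 states:
  v0 = d.a.d.(0 + 0) ⊢ —d→ v1
  v1 = a.d.(0 + 0) ⊢ —a→ v2
  v2 = d.(0 + 0) ⊢ —d→ v3
  v3 = 0 + 0 ⊢ stopped
Partition-refinement fixed point:
  B0 = {u0}
  B1 = {u1}
  B2 = {u2, v3}
  B3 = {v0}
  B4 = {v1}
  B5 = {v2}
u0 ∈ B0, v0 ∈ B3 → different blocks

P ≁ Q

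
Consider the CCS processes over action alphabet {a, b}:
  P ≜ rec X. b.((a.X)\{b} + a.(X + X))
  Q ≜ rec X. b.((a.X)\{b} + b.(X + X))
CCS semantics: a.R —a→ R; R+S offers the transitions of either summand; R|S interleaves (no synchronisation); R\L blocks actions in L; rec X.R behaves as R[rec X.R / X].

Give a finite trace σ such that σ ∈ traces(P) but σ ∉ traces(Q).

LTS(P): 4 reachable states
  u0 = rec X. b.((a.X)\{b} + a.(X + X)) :: --b--▸ u1
  u1 = (a.(rec X. b.((a.X)\{b} + a.(X + X))))\{b} + a.((rec X. b.((a.X)\{b} + a.(X + X))) + (rec X. b.((a.X)\{b} + a.(X + X)))) :: --a--▸ u2, --a--▸ u3
  u2 = (rec X. b.((a.X)\{b} + a.(X + X))) + (rec X. b.((a.X)\{b} + a.(X + X))) :: --b--▸ u1
  u3 = (rec X. b.((a.X)\{b} + a.(X + X)))\{b} :: ∅
LTS(Q): 4 reachable states
  v0 = rec X. b.((a.X)\{b} + b.(X + X)) :: --b--▸ v1
  v1 = (a.(rec X. b.((a.X)\{b} + b.(X + X))))\{b} + b.((rec X. b.((a.X)\{b} + b.(X + X))) + (rec X. b.((a.X)\{b} + b.(X + X)))) :: --a--▸ v2, --b--▸ v3
  v2 = (rec X. b.((a.X)\{b} + b.(X + X)))\{b} :: ∅
  v3 = (rec X. b.((a.X)\{b} + b.(X + X))) + (rec X. b.((a.X)\{b} + b.(X + X))) :: --b--▸ v1
Run σ = ⟨bab⟩ on P: start {u0}
  [1] b ⇒ {u1}
  [2] a ⇒ {u2, u3}
  [3] b ⇒ {u1}
  ✓ P
Run σ = ⟨bab⟩ on Q: start {v0}
  [1] b ⇒ {v1}
  [2] a ⇒ {v2}
  [3] b ⇒ no successor for Q

bab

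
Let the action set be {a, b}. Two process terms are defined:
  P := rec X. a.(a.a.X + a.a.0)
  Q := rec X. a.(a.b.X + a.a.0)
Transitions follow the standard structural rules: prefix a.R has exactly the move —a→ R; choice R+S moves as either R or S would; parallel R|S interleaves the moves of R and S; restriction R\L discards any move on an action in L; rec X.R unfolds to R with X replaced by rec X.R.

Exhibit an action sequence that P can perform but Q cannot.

aaaa

P's transition system — 5 states:
  s0 = rec X. a.(a.a.X + a.a.0) has moves --a--▸ s1
  s1 = a.a.(rec X. a.(a.a.X + a.a.0)) + a.a.0 has moves --a--▸ s2, --a--▸ s3
  s2 = a.(rec X. a.(a.a.X + a.a.0)) has moves --a--▸ s0
  s3 = a.0 has moves --a--▸ s4
  s4 = 0 has moves ∅
Q's transition system — 5 states:
  t0 = rec X. a.(a.b.X + a.a.0) has moves --a--▸ t1
  t1 = a.b.(rec X. a.(a.b.X + a.a.0)) + a.a.0 has moves --a--▸ t2, --a--▸ t3
  t2 = a.0 has moves --a--▸ t4
  t3 = b.(rec X. a.(a.b.X + a.a.0)) has moves --b--▸ t0
  t4 = 0 has moves ∅
Run σ = ⟨aaaa⟩ on P: start {s0}
  [1] a ⇒ {s1}
  [2] a ⇒ {s2, s3}
  [3] a ⇒ {s0, s4}
  [4] a ⇒ {s1}
  ✓ P
Run σ = ⟨aaaa⟩ on Q: start {t0}
  [1] a ⇒ {t1}
  [2] a ⇒ {t2, t3}
  [3] a ⇒ {t4}
  [4] a ⇒ ∅ (Q stuck)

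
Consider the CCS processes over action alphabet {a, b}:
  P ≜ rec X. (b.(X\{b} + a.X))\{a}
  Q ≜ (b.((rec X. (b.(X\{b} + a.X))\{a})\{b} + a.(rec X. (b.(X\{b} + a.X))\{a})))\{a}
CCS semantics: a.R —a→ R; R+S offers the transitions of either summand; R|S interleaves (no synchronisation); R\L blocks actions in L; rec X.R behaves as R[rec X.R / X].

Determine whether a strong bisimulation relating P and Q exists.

P's transition system — 2 states:
  s0 = rec X. (b.(X\{b} + a.X))\{a} → —b→ s1
  s1 = ((rec X. (b.(X\{b} + a.X))\{a})\{b} + a.(rec X. (b.(X\{b} + a.X))\{a}))\{a} → deadlocked
Q's transition system — 2 states:
  t0 = (b.((rec X. (b.(X\{b} + a.X))\{a})\{b} + a.(rec X. (b.(X\{b} + a.X))\{a})))\{a} → —b→ t1
  t1 = ((rec X. (b.(X\{b} + a.X))\{a})\{b} + a.(rec X. (b.(X\{b} + a.X))\{a}))\{a} → deadlocked
Partition-refinement fixed point:
  B0 = {s0, t0}
  B1 = {s1, t1}
s0 ∈ B0, t0 ∈ B0 → same block

YES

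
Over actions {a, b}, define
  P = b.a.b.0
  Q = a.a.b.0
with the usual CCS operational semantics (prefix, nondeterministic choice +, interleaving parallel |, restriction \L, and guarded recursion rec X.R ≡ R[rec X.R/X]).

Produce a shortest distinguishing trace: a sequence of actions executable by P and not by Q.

P's transition system — 4 states:
  s0 = b.a.b.0 has moves -b-> s1
  s1 = a.b.0 has moves -a-> s2
  s2 = b.0 has moves -b-> s3
  s3 = 0 has moves stopped
Q's transition system — 4 states:
  t0 = a.a.b.0 has moves -a-> t1
  t1 = a.b.0 has moves -a-> t2
  t2 = b.0 has moves -b-> t3
  t3 = 0 has moves stopped
Run σ = ⟨b⟩ on P: start {s0}
  [1] b ⇒ {s1}
  — P admits the full trace.
Run σ = ⟨b⟩ on Q: start {t0}
  [1] b ⇒ ∅  — Q cannot continue

b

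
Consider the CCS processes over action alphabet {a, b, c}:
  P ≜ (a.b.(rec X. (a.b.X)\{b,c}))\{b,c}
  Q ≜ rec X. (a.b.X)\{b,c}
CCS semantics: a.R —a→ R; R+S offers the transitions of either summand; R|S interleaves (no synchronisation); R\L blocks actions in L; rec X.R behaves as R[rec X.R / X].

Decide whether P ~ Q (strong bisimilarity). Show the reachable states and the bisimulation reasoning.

Reachable graph of P (2 states):
  s0 = (a.b.(rec X. (a.b.X)\{b,c}))\{b,c} ⊢ -a-> s1
  s1 = (b.(rec X. (a.b.X)\{b,c}))\{b,c} ⊢ stopped
Reachable graph of Q (2 states):
  t0 = rec X. (a.b.X)\{b,c} ⊢ -a-> t1
  t1 = (b.(rec X. (a.b.X)\{b,c}))\{b,c} ⊢ stopped
Coarsest stable partition (strong bisimilarity classes):
  B0 = {s0, t0}
  B1 = {s1, t1}
s0 ∈ B0, t0 ∈ B0 → same block

bisimilar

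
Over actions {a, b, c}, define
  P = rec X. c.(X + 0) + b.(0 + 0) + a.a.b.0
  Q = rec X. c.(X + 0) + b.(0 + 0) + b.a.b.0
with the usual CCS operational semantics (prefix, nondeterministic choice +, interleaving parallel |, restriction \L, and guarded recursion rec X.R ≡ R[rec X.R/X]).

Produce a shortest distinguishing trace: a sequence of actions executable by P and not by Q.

LTS(P): 6 reachable states
  s0 = rec X. c.(X + 0) + b.(0 + 0) + a.a.b.0 :: =a=> s1, =b=> s2, =c=> s3
  s1 = a.b.0 :: =a=> s4
  s2 = 0 + 0 :: deadlocked
  s3 = (rec X. c.(X + 0) + b.(0 + 0) + a.a.b.0) + 0 :: =a=> s1, =b=> s2, =c=> s3
  s4 = b.0 :: =b=> s5
  s5 = 0 :: deadlocked
LTS(Q): 6 reachable states
  t0 = rec X. c.(X + 0) + b.(0 + 0) + b.a.b.0 :: =b=> t1, =b=> t2, =c=> t3
  t1 = 0 + 0 :: deadlocked
  t2 = a.b.0 :: =a=> t4
  t3 = (rec X. c.(X + 0) + b.(0 + 0) + b.a.b.0) + 0 :: =b=> t1, =b=> t2, =c=> t3
  t4 = b.0 :: =b=> t5
  t5 = 0 :: deadlocked
Run σ = ⟨a⟩ on P: start {s0}
  after a @ step 1: {s1}
  P completes σ.
Run σ = ⟨a⟩ on Q: start {t0}
  after a @ step 1: ∅ (Q stuck)

a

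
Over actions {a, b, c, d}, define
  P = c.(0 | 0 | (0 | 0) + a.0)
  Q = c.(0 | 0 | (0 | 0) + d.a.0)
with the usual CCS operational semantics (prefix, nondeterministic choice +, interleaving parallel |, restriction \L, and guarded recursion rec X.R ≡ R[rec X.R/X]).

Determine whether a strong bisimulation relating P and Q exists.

P's transition system — 3 states:
  u0 = c.(0 | 0 | (0 | 0) + a.0) :: =c=> u1
  u1 = 0 | 0 | (0 | 0) + a.0 :: =a=> u2
  u2 = 0 :: deadlocked
Q's transition system — 4 states:
  v0 = c.(0 | 0 | (0 | 0) + d.a.0) :: =c=> v1
  v1 = 0 | 0 | (0 | 0) + d.a.0 :: =d=> v2
  v2 = a.0 :: =a=> v3
  v3 = 0 :: deadlocked
Partition-refinement fixed point:
  B0 = {u0}
  B1 = {u1, v2}
  B2 = {u2, v3}
  B3 = {v0}
  B4 = {v1}
u0 ∈ B0, v0 ∈ B3 → different blocks

P ≁ Q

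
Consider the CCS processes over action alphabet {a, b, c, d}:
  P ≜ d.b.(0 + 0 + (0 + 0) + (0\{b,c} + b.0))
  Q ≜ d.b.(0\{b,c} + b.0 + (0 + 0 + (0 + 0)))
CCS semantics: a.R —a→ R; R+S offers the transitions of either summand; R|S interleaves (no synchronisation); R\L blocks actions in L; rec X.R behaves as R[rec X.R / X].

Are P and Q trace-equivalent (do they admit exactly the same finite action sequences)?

LTS(P): 4 reachable states
  s0 = d.b.(0 + 0 + (0 + 0) + (0\{b,c} + b.0)) has moves -d-> s1
  s1 = b.(0 + 0 + (0 + 0) + (0\{b,c} + b.0)) has moves -b-> s2
  s2 = 0 + 0 + (0 + 0) + (0\{b,c} + b.0) has moves -b-> s3
  s3 = 0 has moves stopped
LTS(Q): 4 reachable states
  t0 = d.b.(0\{b,c} + b.0 + (0 + 0 + (0 + 0))) has moves -d-> t1
  t1 = b.(0\{b,c} + b.0 + (0 + 0 + (0 + 0))) has moves -b-> t2
  t2 = 0\{b,c} + b.0 + (0 + 0 + (0 + 0)) has moves -b-> t3
  t3 = 0 has moves stopped
Partition-refinement fixed point:
  B0 = {s0, t0}
  B1 = {s1, t1}
  B2 = {s2, t2}
  B3 = {s3, t3}
s0 ∈ B0, t0 ∈ B0 → same block
Bisimilar ⇒ trace-equivalent.

traces(P) = traces(Q)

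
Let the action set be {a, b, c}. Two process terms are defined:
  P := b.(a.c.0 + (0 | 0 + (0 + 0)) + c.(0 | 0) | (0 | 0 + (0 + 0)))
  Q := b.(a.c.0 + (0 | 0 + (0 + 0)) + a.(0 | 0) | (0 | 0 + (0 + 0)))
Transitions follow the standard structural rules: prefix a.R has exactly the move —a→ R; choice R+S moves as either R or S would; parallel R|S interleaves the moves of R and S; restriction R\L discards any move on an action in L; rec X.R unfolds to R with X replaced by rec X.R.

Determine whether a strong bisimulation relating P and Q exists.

not bisimilar

Reachable graph of P (5 states):
  s0 = b.(a.c.0 + (0 | 0 + (0 + 0)) + c.(0 | 0) | (0 | 0 + (0 + 0))) has moves ··b··> s1
  s1 = a.c.0 + (0 | 0 + (0 + 0)) + c.(0 | 0) | (0 | 0 + (0 + 0)) has moves ··a··> s2, ··c··> s3
  s2 = c.0 has moves ··c··> s4
  s3 = 0 | 0 | (0 | 0 + (0 + 0)) has moves (no moves)
  s4 = 0 has moves (no moves)
Reachable graph of Q (5 states):
  t0 = b.(a.c.0 + (0 | 0 + (0 + 0)) + a.(0 | 0) | (0 | 0 + (0 + 0))) has moves ··b··> t1
  t1 = a.c.0 + (0 | 0 + (0 + 0)) + a.(0 | 0) | (0 | 0 + (0 + 0)) has moves ··a··> t2, ··a··> t3
  t2 = 0 | 0 | (0 | 0 + (0 + 0)) has moves (no moves)
  t3 = c.0 has moves ··c··> t4
  t4 = 0 has moves (no moves)
Coarsest stable partition (strong bisimilarity classes):
  B0 = {s0}
  B1 = {s1}
  B2 = {s3, s4, t2, t4}
  B3 = {s2, t3}
  B4 = {t0}
  B5 = {t1}
s0 ∈ B0, t0 ∈ B4 → different blocks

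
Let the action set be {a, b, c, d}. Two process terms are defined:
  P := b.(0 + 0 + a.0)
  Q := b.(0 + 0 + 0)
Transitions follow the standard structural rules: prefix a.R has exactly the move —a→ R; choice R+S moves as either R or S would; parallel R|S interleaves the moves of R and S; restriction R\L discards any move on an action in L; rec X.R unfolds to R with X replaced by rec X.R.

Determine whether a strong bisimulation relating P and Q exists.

P's transition system — 3 states:
  m0 = b.(0 + 0 + a.0) :: --b--▸ m1
  m1 = 0 + 0 + a.0 :: --a--▸ m2
  m2 = 0 :: deadlocked
Q's transition system — 2 states:
  n0 = b.(0 + 0 + 0) :: --b--▸ n1
  n1 = 0 + 0 + 0 :: deadlocked
Coarsest stable partition (strong bisimilarity classes):
  B0 = {m0}
  B1 = {m1}
  B2 = {m2, n1}
  B3 = {n0}
m0 ∈ B0, n0 ∈ B3 → different blocks

not bisimilar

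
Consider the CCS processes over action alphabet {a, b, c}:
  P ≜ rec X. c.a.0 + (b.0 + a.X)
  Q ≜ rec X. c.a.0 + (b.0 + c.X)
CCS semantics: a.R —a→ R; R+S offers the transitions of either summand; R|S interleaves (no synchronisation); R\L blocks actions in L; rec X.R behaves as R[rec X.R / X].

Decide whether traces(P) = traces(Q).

P's transition system — 3 states:
  s0 = rec X. c.a.0 + (b.0 + a.X) | --a--▸ s0, --b--▸ s1, --c--▸ s2
  s1 = 0 | (no moves)
  s2 = a.0 | --a--▸ s1
Q's transition system — 3 states:
  t0 = rec X. c.a.0 + (b.0 + c.X) | --b--▸ t1, --c--▸ t0, --c--▸ t2
  t1 = 0 | (no moves)
  t2 = a.0 | --a--▸ t1
Run σ = ⟨a⟩ on P: start {s0}
  step 1 (a): {s0}
  ✓ P
Run σ = ⟨a⟩ on Q: start {t0}
  step 1 (a): ∅  — Q cannot continue

trace-distinct — witness ⟨a⟩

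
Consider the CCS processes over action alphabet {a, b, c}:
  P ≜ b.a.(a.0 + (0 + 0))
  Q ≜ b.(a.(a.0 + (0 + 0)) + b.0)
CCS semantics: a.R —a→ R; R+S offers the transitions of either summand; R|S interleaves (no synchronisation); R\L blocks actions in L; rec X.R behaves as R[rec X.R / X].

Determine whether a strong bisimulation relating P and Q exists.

NO

LTS(P): 4 reachable states
  m0 = b.a.(a.0 + (0 + 0)) :: =b=> m1
  m1 = a.(a.0 + (0 + 0)) :: =a=> m2
  m2 = a.0 + (0 + 0) :: =a=> m3
  m3 = 0 :: (no moves)
LTS(Q): 4 reachable states
  n0 = b.(a.(a.0 + (0 + 0)) + b.0) :: =b=> n1
  n1 = a.(a.0 + (0 + 0)) + b.0 :: =a=> n2, =b=> n3
  n2 = a.0 + (0 + 0) :: =a=> n3
  n3 = 0 :: (no moves)
Bisimilarity quotient blocks:
  B0 = {m0}
  B1 = {m1}
  B2 = {m2, n2}
  B3 = {m3, n3}
  B4 = {n0}
  B5 = {n1}
m0 ∈ B0, n0 ∈ B4 → different blocks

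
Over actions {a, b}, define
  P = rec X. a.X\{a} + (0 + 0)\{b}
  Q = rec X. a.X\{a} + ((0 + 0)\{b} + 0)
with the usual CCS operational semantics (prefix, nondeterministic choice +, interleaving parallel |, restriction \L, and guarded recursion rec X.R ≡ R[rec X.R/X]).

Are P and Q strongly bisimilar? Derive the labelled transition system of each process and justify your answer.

Reachable graph of P (2 states):
  s0 = rec X. a.X\{a} + (0 + 0)\{b} :: -a-> s1
  s1 = (rec X. a.X\{a} + (0 + 0)\{b})\{a} :: stopped
Reachable graph of Q (2 states):
  t0 = rec X. a.X\{a} + ((0 + 0)\{b} + 0) :: -a-> t1
  t1 = (rec X. a.X\{a} + ((0 + 0)\{b} + 0))\{a} :: stopped
Partition-refinement fixed point:
  B0 = {s0, t0}
  B1 = {s1, t1}
s0 ∈ B0, t0 ∈ B0 → same block

YES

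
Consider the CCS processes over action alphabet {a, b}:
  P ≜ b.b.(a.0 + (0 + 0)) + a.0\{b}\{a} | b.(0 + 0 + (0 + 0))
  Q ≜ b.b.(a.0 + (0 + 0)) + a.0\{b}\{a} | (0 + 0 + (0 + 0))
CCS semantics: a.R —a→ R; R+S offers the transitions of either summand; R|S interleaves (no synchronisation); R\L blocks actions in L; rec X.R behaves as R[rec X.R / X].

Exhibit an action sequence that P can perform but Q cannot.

LTS(P): 7 reachable states
  s0 = b.b.(a.0 + (0 + 0)) + a.0\{b}\{a} | b.(0 + 0 + (0 + 0)) | -a-> s1, -b-> s2, -b-> s3
  s1 = 0\{b}\{a} | b.(0 + 0 + (0 + 0)) | -b-> s4
  s2 = a.0\{b}\{a} | (0 + 0 + (0 + 0)) | -a-> s4
  s3 = b.(a.0 + (0 + 0)) | -b-> s5
  s4 = 0\{b}\{a} | (0 + 0 + (0 + 0)) | ·
  s5 = a.0 + (0 + 0) | -a-> s6
  s6 = 0 | ·
LTS(Q): 5 reachable states
  t0 = b.b.(a.0 + (0 + 0)) + a.0\{b}\{a} | (0 + 0 + (0 + 0)) | -a-> t1, -b-> t2
  t1 = 0\{b}\{a} | (0 + 0 + (0 + 0)) | ·
  t2 = b.(a.0 + (0 + 0)) | -b-> t3
  t3 = a.0 + (0 + 0) | -a-> t4
  t4 = 0 | ·
Trace ⟨ab⟩ through P, begin at {s0}:
  step 1 (a): {s1}
  step 2 (b): {s4}
  P completes σ.
Trace ⟨ab⟩ through Q, begin at {t0}:
  step 1 (a): {t1}
  step 2 (b): ∅ (Q stuck)

ab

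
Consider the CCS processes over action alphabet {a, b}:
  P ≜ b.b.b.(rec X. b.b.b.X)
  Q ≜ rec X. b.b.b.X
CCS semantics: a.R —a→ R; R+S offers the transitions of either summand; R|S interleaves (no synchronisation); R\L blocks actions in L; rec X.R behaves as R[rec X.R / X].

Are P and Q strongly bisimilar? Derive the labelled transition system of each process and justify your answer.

bisimilar

Reachable graph of P (4 states):
  p0 = b.b.b.(rec X. b.b.b.X) has moves =b=> p1
  p1 = b.b.(rec X. b.b.b.X) has moves =b=> p2
  p2 = b.(rec X. b.b.b.X) has moves =b=> p3
  p3 = rec X. b.b.b.X has moves =b=> p1
Reachable graph of Q (3 states):
  q0 = rec X. b.b.b.X has moves =b=> q1
  q1 = b.b.(rec X. b.b.b.X) has moves =b=> q2
  q2 = b.(rec X. b.b.b.X) has moves =b=> q0
Partition-refinement fixed point:
  B0 = {p0, p1, p2, p3, q0, q1, q2}
p0 ∈ B0, q0 ∈ B0 → same block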